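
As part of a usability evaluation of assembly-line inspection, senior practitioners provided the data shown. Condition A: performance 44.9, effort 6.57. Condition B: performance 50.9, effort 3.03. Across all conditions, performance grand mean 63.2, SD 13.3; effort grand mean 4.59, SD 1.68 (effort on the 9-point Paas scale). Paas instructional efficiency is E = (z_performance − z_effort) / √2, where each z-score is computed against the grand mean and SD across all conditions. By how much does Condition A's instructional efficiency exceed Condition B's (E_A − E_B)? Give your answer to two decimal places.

Condition A: z_P = (44.9 − 63.2)/13.3 = -1.3759; z_E = (6.57 − 4.59)/1.68 = 1.1786; E_A = (-1.3759 − 1.1786)/√2 = -1.8063.
Condition B: z_P = (50.9 − 63.2)/13.3 = -0.9248; z_E = (3.03 − 4.59)/1.68 = -0.9286; E_B = (-0.9248 − (-0.9286))/√2 = 0.0027.
E_A − E_B = -1.8063 − 0.0027 = -1.8090 ≈ -1.81.

-1.81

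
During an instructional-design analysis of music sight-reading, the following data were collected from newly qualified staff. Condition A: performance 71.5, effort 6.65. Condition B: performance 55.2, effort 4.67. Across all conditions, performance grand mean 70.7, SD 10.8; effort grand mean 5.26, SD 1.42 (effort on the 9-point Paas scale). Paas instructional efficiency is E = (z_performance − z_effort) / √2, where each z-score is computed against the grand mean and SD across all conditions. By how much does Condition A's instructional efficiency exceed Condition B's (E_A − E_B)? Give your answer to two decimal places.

Condition A: z_P = (71.5 − 70.7)/10.8 = 0.0741; z_E = (6.65 − 5.26)/1.42 = 0.9789; E_A = (0.0741 − 0.9789)/√2 = -0.6398.
Condition B: z_P = (55.2 − 70.7)/10.8 = -1.4352; z_E = (4.67 − 5.26)/1.42 = -0.4155; E_B = (-1.4352 − (-0.4155))/√2 = -0.7210.
E_A − E_B = -0.6398 − (-0.7210) = 0.0812 ≈ 0.08.

0.08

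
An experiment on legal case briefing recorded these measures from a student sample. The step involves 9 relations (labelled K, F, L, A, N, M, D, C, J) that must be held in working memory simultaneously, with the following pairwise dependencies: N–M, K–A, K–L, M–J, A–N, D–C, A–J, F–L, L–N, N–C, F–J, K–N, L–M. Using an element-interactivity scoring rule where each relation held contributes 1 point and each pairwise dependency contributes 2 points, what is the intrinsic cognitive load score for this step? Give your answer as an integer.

35

Count of relations held simultaneously: 9.
Count of pairwise dependencies listed: 13.
Element contribution: 9 × 1 = 9.
Interaction contribution: 13 × 2 = 26.
Intrinsic load = 9 + 26 = 35.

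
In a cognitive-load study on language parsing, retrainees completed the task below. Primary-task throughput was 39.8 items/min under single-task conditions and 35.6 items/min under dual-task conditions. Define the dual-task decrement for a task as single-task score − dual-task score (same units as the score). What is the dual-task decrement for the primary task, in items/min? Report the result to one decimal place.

4.2

Decrement = 39.8 − 35.6 = 4.2000 items/min ≈ 4.2 items/min.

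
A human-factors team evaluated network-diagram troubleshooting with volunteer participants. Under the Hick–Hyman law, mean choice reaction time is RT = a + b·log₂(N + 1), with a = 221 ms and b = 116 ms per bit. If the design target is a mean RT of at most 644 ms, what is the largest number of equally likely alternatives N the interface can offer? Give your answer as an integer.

11

Set 221 + 116·log₂(N + 1) ≤ 644.
log₂(N + 1) ≤ (644 − 221) / 116 = 3.6466.
N + 1 ≤ 2^3.6466 = 12.5238.
N ≤ 11.5238, so the largest integer N is 11.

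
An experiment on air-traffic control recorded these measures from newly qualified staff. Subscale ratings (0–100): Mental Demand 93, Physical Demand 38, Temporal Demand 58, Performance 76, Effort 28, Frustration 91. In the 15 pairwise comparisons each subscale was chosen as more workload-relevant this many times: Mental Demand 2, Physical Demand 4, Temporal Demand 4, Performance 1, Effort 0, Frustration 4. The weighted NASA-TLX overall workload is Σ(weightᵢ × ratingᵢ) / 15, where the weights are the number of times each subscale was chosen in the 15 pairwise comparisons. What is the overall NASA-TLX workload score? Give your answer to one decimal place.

67.3

The tallies are the weights (they sum to 15).
Weighted sum = 2·93 + 4·38 + 4·58 + 1·76 + 0·28 + 4·91
            = 186 + 152 + 232 + 76 + 0 + 364 = 1010.
Overall workload = 1010 / 15 = 67.3333 ≈ 67.3.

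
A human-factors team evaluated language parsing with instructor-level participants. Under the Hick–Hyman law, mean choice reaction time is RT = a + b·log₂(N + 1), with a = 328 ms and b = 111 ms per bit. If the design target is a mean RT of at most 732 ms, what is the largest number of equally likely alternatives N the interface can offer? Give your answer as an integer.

Set 328 + 111·log₂(N + 1) ≤ 732.
log₂(N + 1) ≤ (732 − 328) / 111 = 3.6396.
N + 1 ≤ 2^3.6396 = 12.4632.
N ≤ 11.4632, so the largest integer N is 11.

11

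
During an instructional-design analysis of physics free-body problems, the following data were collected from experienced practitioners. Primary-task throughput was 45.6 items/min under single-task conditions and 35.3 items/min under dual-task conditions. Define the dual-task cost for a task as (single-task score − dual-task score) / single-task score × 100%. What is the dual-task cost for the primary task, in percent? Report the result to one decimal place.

Cost = (45.6 − 35.3) / 45.6 × 100%
     = 10.3000 / 45.6 × 100% = 22.5877%.
≈ 22.6%.

22.6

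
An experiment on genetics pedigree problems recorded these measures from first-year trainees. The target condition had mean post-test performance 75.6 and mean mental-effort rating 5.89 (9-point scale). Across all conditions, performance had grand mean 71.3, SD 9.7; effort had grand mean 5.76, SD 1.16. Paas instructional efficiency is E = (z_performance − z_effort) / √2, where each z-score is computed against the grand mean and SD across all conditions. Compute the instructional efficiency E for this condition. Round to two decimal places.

z_performance = (75.6 − 71.3) / 9.7 = 4.3000 / 9.7 = 0.4433.
z_effort = (5.89 − 5.76) / 1.16 = 0.1300 / 1.16 = 0.1121.
z_P − z_E = 0.4433 − 0.1121 = 0.3312.
E = 0.3312 / √2 = 0.3312 / 1.41421 = 0.2342 ≈ 0.23.

0.23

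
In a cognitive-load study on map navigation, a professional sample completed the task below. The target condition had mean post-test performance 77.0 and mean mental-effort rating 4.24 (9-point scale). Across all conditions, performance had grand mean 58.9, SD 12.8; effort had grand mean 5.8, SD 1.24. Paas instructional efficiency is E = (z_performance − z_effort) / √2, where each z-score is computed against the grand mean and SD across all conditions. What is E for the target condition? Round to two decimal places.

1.89

z_performance = (77.0 − 58.9) / 12.8 = 18.1000 / 12.8 = 1.4141.
z_effort = (4.24 − 5.8) / 1.24 = -1.5600 / 1.24 = -1.2581.
z_P − z_E = 1.4141 − (-1.2581) = 2.6722.
E = 2.6722 / √2 = 2.6722 / 1.41421 = 1.8895 ≈ 1.89.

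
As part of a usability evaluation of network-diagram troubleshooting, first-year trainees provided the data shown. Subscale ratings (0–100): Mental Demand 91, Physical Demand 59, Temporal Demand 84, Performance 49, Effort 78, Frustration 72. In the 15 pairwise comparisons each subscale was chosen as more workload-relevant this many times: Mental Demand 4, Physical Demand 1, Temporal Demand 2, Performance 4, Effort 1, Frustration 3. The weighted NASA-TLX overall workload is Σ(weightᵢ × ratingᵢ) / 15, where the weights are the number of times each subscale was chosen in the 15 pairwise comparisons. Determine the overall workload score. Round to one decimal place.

72.1

The tallies are the weights (they sum to 15).
Weighted sum = 4·91 + 1·59 + 2·84 + 4·49 + 1·78 + 3·72
            = 364 + 59 + 168 + 196 + 78 + 216 = 1081.
Overall workload = 1081 / 15 = 72.0667 ≈ 72.1.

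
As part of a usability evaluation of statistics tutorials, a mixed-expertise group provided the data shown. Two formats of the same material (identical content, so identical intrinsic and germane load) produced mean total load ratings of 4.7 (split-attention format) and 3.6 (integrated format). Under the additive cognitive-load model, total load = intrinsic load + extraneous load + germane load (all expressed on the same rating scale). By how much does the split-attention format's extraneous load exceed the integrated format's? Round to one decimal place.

Intrinsic and germane load are equal across formats, so the difference in total load equals the difference in extraneous load.
Extraneous-load difference = 4.7 − 3.6 = 1.1.

1.1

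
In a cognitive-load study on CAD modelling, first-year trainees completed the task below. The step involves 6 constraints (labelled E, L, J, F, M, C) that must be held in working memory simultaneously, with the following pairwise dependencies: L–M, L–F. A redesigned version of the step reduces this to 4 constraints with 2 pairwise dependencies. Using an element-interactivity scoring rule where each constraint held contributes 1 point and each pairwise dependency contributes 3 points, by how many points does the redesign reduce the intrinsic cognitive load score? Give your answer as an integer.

Original: 6 × 1 + 2 × 3 = 6 + 6 = 12.
Redesigned: 4 × 1 + 2 × 3 = 4 + 6 = 10.
Reduction = 12 − 10 = 2.

2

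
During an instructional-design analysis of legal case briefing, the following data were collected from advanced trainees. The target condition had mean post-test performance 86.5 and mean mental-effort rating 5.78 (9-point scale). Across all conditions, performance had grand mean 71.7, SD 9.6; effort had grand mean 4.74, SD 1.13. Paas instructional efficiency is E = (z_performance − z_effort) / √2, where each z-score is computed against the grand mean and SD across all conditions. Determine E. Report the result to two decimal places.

0.44

z_performance = (86.5 − 71.7) / 9.6 = 14.8000 / 9.6 = 1.5417.
z_effort = (5.78 − 4.74) / 1.13 = 1.0400 / 1.13 = 0.9204.
z_P − z_E = 1.5417 − 0.9204 = 0.6213.
E = 0.6213 / √2 = 0.6213 / 1.41421 = 0.4393 ≈ 0.44.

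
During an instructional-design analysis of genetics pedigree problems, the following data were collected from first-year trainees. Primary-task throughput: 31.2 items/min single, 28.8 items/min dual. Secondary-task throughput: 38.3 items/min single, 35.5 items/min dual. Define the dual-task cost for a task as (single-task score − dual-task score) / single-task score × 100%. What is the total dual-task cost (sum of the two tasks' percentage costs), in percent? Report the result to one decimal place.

15.0

Primary cost = (31.2 − 28.8) / 31.2 × 100% = 7.6923%.
Secondary cost = (38.3 − 35.5) / 38.3 × 100% = 7.3107%.
Total = 7.6923% + 7.3107% = 15.0030% ≈ 15.0%.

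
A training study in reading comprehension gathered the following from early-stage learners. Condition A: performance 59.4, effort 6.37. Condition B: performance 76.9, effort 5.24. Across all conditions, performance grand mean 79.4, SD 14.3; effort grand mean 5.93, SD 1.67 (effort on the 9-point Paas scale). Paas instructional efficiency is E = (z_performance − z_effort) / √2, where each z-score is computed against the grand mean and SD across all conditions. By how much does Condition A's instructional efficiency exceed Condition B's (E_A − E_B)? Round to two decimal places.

-1.34

Condition A: z_P = (59.4 − 79.4)/14.3 = -1.3986; z_E = (6.37 − 5.93)/1.67 = 0.2635; E_A = (-1.3986 − 0.2635)/√2 = -1.1753.
Condition B: z_P = (76.9 − 79.4)/14.3 = -0.1748; z_E = (5.24 − 5.93)/1.67 = -0.4132; E_B = (-0.1748 − (-0.4132))/√2 = 0.1686.
E_A − E_B = -1.1753 − 0.1686 = -1.3439 ≈ -1.34.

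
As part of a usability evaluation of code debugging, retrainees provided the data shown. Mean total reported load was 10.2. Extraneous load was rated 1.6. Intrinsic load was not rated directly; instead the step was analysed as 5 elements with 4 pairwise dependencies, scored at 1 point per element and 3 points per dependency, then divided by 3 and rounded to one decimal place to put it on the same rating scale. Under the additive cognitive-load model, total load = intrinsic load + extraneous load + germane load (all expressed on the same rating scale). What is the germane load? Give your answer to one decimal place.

Intrinsic (element-interactivity): (5 × 1 + 4 × 3) / 3 = 17 / 3 = 5.6667 → 5.7.
germane load = total − intrinsic − extraneous
             = 10.2 − 5.7 − 1.6 = 2.9.

2.9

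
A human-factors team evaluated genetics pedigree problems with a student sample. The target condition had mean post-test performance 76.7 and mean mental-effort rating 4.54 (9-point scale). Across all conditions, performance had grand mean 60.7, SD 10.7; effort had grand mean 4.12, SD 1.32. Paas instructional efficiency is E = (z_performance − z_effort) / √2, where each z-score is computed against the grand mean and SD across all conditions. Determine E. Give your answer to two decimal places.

z_performance = (76.7 − 60.7) / 10.7 = 16.0000 / 10.7 = 1.4953.
z_effort = (4.54 − 4.12) / 1.32 = 0.4200 / 1.32 = 0.3182.
z_P − z_E = 1.4953 − 0.3182 = 1.1771.
E = 1.1771 / √2 = 1.1771 / 1.41421 = 0.8323 ≈ 0.83.

0.83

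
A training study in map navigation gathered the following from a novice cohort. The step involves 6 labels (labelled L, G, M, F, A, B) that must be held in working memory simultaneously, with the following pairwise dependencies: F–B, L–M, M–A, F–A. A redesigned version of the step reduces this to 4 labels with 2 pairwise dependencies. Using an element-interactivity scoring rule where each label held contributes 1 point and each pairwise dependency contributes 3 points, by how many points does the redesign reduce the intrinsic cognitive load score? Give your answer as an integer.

Original: 6 × 1 + 4 × 3 = 6 + 12 = 18.
Redesigned: 4 × 1 + 2 × 3 = 4 + 6 = 10.
Reduction = 18 − 10 = 8.

8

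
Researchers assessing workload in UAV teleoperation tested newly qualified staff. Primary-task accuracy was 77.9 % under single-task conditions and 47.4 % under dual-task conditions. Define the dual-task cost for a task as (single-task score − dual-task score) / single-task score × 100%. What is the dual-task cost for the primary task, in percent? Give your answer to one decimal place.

39.2

Cost = (77.9 − 47.4) / 77.9 × 100%
     = 30.5000 / 77.9 × 100% = 39.1528%.
≈ 39.2%.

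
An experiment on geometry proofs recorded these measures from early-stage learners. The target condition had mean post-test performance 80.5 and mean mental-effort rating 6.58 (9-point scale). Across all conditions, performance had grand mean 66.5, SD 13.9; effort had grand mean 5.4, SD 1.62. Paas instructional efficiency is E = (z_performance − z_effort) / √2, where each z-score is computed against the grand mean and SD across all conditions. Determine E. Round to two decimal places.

z_performance = (80.5 − 66.5) / 13.9 = 14.0000 / 13.9 = 1.0072.
z_effort = (6.58 − 5.4) / 1.62 = 1.1800 / 1.62 = 0.7284.
z_P − z_E = 1.0072 − 0.7284 = 0.2788.
E = 0.2788 / √2 = 0.2788 / 1.41421 = 0.1971 ≈ 0.20.

0.20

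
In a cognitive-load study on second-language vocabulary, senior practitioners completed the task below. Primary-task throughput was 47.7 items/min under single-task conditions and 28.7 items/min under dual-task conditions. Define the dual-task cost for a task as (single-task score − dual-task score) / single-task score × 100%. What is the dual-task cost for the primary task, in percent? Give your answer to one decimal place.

39.8

Cost = (47.7 − 28.7) / 47.7 × 100%
     = 19.0000 / 47.7 × 100% = 39.8323%.
≈ 39.8%.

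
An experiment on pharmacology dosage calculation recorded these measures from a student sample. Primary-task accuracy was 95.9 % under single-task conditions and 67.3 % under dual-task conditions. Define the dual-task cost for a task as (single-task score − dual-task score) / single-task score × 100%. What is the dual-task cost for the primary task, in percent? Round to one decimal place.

29.8

Cost = (95.9 − 67.3) / 95.9 × 100%
     = 28.6000 / 95.9 × 100% = 29.8227%.
≈ 29.8%.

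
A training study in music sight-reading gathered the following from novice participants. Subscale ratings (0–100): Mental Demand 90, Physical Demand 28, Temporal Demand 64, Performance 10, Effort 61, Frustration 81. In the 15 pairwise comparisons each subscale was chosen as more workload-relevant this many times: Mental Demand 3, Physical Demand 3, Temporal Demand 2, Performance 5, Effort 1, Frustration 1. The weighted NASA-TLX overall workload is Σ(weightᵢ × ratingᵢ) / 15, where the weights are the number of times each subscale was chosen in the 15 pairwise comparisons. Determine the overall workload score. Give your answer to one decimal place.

The tallies are the weights (they sum to 15).
Weighted sum = 3·90 + 3·28 + 2·64 + 5·10 + 1·61 + 1·81
            = 270 + 84 + 128 + 50 + 61 + 81 = 674.
Overall workload = 674 / 15 = 44.9333 ≈ 44.9.

44.9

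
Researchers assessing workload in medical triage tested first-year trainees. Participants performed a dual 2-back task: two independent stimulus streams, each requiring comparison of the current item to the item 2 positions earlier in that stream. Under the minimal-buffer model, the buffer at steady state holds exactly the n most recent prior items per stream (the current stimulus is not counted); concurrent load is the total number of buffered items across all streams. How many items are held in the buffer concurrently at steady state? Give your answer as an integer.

4

Each stream's buffer holds its 2 most recent prior items.
Two independent streams: 2 × 2 = 4 buffered items at steady state.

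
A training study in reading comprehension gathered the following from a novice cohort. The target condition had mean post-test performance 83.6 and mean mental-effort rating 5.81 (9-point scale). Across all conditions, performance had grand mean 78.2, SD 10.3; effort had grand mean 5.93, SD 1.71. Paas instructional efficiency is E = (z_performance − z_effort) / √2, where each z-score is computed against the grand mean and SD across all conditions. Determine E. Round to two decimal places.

z_performance = (83.6 − 78.2) / 10.3 = 5.4000 / 10.3 = 0.5243.
z_effort = (5.81 − 5.93) / 1.71 = -0.1200 / 1.71 = -0.0702.
z_P − z_E = 0.5243 − (-0.0702) = 0.5945.
E = 0.5945 / √2 = 0.5945 / 1.41421 = 0.4204 ≈ 0.42.

0.42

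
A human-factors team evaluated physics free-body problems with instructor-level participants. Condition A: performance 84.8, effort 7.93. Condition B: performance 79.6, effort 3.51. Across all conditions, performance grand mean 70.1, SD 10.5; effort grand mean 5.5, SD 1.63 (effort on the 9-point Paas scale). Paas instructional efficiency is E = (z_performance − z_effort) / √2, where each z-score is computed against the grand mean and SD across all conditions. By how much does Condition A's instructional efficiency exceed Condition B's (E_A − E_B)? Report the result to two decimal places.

Condition A: z_P = (84.8 − 70.1)/10.5 = 1.4000; z_E = (7.93 − 5.5)/1.63 = 1.4908; E_A = (1.4000 − 1.4908)/√2 = -0.0642.
Condition B: z_P = (79.6 − 70.1)/10.5 = 0.9048; z_E = (3.51 − 5.5)/1.63 = -1.2209; E_B = (0.9048 − (-1.2209))/√2 = 1.5031.
E_A − E_B = -0.0642 − 1.5031 = -1.5673 ≈ -1.57.

-1.57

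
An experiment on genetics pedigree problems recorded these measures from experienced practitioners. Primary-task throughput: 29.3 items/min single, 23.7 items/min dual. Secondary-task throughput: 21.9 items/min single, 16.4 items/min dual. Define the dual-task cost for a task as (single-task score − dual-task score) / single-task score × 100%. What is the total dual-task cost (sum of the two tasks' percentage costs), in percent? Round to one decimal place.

Primary cost = (29.3 − 23.7) / 29.3 × 100% = 19.1126%.
Secondary cost = (21.9 − 16.4) / 21.9 × 100% = 25.1142%.
Total = 19.1126% + 25.1142% = 44.2268% ≈ 44.2%.

44.2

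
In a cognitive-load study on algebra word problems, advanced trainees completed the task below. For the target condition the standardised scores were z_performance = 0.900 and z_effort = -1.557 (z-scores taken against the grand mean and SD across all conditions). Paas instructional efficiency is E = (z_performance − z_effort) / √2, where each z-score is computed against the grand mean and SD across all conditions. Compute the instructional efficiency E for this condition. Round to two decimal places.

z_P − z_E = 0.900 − (-1.557) = 2.4570.
E = 2.4570 / √2 = 2.4570 / 1.41421 = 1.7374 ≈ 1.74.

1.74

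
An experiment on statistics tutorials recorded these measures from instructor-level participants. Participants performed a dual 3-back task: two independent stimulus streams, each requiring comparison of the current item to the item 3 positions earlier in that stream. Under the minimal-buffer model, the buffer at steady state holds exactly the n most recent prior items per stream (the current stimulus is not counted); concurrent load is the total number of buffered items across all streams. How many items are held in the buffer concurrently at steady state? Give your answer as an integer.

Each stream's buffer holds its 3 most recent prior items.
Two independent streams: 2 × 3 = 6 buffered items at steady state.

6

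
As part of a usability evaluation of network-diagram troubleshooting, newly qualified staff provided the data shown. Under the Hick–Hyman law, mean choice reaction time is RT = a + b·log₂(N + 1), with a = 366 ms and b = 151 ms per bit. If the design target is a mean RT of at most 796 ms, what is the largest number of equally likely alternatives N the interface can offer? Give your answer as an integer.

Set 366 + 151·log₂(N + 1) ≤ 796.
log₂(N + 1) ≤ (796 − 366) / 151 = 2.8477.
N + 1 ≤ 2^2.8477 = 7.1985.
N ≤ 6.1985, so the largest integer N is 6.

6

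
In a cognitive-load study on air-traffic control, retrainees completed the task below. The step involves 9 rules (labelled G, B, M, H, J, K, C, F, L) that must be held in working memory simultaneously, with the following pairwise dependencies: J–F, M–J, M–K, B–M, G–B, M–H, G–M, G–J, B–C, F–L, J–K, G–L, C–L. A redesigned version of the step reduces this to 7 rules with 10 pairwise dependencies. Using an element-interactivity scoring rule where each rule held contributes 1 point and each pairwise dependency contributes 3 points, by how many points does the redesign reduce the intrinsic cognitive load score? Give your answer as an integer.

Original: 9 × 1 + 13 × 3 = 9 + 39 = 48.
Redesigned: 7 × 1 + 10 × 3 = 7 + 30 = 37.
Reduction = 48 − 37 = 11.

11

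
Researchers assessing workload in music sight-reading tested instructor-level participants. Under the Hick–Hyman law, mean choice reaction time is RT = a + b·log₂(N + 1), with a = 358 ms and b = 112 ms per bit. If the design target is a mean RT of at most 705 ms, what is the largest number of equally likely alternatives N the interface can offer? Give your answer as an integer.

7

Set 358 + 112·log₂(N + 1) ≤ 705.
log₂(N + 1) ≤ (705 − 358) / 112 = 3.0982.
N + 1 ≤ 2^3.0982 = 8.5635.
N ≤ 7.5635, so the largest integer N is 7.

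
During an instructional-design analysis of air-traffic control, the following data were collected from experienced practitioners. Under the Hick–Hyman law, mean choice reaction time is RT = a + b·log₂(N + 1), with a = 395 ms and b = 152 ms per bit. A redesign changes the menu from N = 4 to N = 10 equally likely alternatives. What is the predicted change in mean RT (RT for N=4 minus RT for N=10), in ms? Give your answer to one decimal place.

-172.9

RT(4) = 395 + 152·log₂(5) = 395 + 152·2.3219 = 747.9288 ms.
RT(10) = 395 + 152·log₂(11) = 395 + 152·3.4594 = 920.8288 ms.
Difference = 747.9288 − 920.8288 = -172.9000 ≈ -172.9 ms.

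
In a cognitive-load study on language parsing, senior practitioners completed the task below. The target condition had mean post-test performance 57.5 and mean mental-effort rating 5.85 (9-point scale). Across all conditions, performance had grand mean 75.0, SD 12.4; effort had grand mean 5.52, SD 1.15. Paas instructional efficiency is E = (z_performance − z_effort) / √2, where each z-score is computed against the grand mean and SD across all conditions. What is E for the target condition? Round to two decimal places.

-1.20

z_performance = (57.5 − 75.0) / 12.4 = -17.5000 / 12.4 = -1.4113.
z_effort = (5.85 − 5.52) / 1.15 = 0.3300 / 1.15 = 0.2870.
z_P − z_E = -1.4113 − 0.2870 = -1.6983.
E = -1.6983 / √2 = -1.6983 / 1.41421 = -1.2009 ≈ -1.20.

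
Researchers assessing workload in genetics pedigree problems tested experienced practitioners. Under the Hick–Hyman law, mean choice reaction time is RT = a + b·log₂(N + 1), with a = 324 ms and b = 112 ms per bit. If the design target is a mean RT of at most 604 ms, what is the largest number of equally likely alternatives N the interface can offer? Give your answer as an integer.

Set 324 + 112·log₂(N + 1) ≤ 604.
log₂(N + 1) ≤ (604 − 324) / 112 = 2.5000.
N + 1 ≤ 2^2.5000 = 5.6569.
N ≤ 4.6569, so the largest integer N is 4.

4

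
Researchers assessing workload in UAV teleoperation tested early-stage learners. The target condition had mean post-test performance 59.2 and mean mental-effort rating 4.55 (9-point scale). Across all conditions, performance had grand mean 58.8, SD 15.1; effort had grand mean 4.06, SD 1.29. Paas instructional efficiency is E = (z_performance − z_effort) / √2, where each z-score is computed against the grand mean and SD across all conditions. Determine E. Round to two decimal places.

-0.25

z_performance = (59.2 − 58.8) / 15.1 = 0.4000 / 15.1 = 0.0265.
z_effort = (4.55 − 4.06) / 1.29 = 0.4900 / 1.29 = 0.3798.
z_P − z_E = 0.0265 − 0.3798 = -0.3533.
E = -0.3533 / √2 = -0.3533 / 1.41421 = -0.2498 ≈ -0.25.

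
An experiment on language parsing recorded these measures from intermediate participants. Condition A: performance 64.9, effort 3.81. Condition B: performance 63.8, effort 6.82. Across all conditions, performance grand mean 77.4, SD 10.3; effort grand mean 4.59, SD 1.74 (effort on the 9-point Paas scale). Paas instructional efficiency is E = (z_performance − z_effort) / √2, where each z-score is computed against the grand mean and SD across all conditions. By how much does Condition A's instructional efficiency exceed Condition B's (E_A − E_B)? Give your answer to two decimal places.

1.30

Condition A: z_P = (64.9 − 77.4)/10.3 = -1.2136; z_E = (3.81 − 4.59)/1.74 = -0.4483; E_A = (-1.2136 − (-0.4483))/√2 = -0.5411.
Condition B: z_P = (63.8 − 77.4)/10.3 = -1.3204; z_E = (6.82 − 4.59)/1.74 = 1.2816; E_B = (-1.3204 − 1.2816)/√2 = -1.8399.
E_A − E_B = -0.5411 − (-1.8399) = 1.2988 ≈ 1.30.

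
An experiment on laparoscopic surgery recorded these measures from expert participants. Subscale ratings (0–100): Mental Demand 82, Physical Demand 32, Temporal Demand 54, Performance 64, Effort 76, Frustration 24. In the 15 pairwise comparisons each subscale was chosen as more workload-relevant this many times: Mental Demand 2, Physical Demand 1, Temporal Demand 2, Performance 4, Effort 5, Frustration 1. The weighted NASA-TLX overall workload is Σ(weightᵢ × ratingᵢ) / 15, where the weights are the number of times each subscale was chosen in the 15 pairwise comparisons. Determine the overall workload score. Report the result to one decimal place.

The tallies are the weights (they sum to 15).
Weighted sum = 2·82 + 1·32 + 2·54 + 4·64 + 5·76 + 1·24
            = 164 + 32 + 108 + 256 + 380 + 24 = 964.
Overall workload = 964 / 15 = 64.2667 ≈ 64.3.

64.3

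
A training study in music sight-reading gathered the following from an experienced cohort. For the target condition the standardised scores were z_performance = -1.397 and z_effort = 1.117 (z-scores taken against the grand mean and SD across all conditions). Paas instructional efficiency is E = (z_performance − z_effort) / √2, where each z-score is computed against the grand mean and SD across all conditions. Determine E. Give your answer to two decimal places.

-1.78

z_P − z_E = -1.397 − 1.117 = -2.5140.
E = -2.5140 / √2 = -2.5140 / 1.41421 = -1.7777 ≈ -1.78.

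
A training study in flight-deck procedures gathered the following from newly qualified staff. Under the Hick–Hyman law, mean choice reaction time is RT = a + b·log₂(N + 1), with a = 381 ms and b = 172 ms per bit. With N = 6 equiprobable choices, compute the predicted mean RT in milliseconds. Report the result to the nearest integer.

log₂(6 + 1) = log₂(7) = 2.8074.
RT = 381 + 172 × 2.8074 = 381 + 482.8728 = 863.8728 ms.
≈ 864 ms.

864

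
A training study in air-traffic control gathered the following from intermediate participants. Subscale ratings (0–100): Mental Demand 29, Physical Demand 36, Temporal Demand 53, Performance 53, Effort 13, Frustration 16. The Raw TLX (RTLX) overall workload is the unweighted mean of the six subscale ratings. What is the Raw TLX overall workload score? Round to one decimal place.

Sum of ratings = 29 + 36 + 53 + 53 + 13 + 16 = 200.
RTLX = 200 / 6 = 33.3333 ≈ 33.3.

33.3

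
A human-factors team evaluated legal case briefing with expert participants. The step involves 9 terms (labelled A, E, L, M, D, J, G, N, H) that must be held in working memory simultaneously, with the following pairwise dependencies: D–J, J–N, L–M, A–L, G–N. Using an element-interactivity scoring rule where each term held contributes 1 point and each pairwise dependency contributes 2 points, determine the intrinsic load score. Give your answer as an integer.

Count of terms held simultaneously: 9.
Count of pairwise dependencies listed: 5.
Element contribution: 9 × 1 = 9.
Interaction contribution: 5 × 2 = 10.
Intrinsic load = 9 + 10 = 19.

19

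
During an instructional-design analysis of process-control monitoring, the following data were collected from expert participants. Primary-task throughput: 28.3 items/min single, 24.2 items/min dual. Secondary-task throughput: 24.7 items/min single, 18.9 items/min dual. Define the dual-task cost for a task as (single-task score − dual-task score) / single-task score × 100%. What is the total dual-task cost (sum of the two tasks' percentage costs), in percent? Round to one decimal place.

38.0

Primary cost = (28.3 − 24.2) / 28.3 × 100% = 14.4876%.
Secondary cost = (24.7 − 18.9) / 24.7 × 100% = 23.4818%.
Total = 14.4876% + 23.4818% = 37.9694% ≈ 38.0%.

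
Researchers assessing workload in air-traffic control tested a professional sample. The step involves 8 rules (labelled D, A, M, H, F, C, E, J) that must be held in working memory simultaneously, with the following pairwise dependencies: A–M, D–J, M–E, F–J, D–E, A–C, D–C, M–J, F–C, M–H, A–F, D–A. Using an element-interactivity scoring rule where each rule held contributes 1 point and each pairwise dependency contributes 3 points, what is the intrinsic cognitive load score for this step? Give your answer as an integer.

44

Count of rules held simultaneously: 8.
Count of pairwise dependencies listed: 12.
Element contribution: 8 × 1 = 8.
Interaction contribution: 12 × 3 = 36.
Intrinsic load = 8 + 36 = 44.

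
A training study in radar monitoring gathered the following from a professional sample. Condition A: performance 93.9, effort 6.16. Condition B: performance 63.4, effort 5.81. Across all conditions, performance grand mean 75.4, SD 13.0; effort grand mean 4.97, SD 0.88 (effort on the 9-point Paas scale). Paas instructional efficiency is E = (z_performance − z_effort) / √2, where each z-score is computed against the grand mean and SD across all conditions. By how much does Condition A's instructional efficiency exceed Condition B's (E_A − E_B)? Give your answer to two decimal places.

Condition A: z_P = (93.9 − 75.4)/13.0 = 1.4231; z_E = (6.16 − 4.97)/0.88 = 1.3523; E_A = (1.4231 − 1.3523)/√2 = 0.0501.
Condition B: z_P = (63.4 − 75.4)/13.0 = -0.9231; z_E = (5.81 − 4.97)/0.88 = 0.9545; E_B = (-0.9231 − 0.9545)/√2 = -1.3277.
E_A − E_B = 0.0501 − (-1.3277) = 1.3778 ≈ 1.38.

1.38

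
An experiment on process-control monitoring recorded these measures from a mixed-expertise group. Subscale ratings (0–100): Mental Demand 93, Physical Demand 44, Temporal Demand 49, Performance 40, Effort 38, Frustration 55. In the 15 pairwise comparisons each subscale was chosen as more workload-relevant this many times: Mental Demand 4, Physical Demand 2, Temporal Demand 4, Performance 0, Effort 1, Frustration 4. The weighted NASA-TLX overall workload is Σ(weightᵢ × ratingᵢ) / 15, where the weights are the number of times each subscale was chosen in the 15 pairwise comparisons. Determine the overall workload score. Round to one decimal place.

60.9

The tallies are the weights (they sum to 15).
Weighted sum = 4·93 + 2·44 + 4·49 + 0·40 + 1·38 + 4·55
            = 372 + 88 + 196 + 0 + 38 + 220 = 914.
Overall workload = 914 / 15 = 60.9333 ≈ 60.9.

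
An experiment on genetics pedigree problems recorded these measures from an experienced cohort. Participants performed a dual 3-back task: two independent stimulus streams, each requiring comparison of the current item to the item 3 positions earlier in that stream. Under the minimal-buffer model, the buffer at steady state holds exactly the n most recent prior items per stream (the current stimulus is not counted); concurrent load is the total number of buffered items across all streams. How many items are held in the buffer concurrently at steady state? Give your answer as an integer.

Each stream's buffer holds its 3 most recent prior items.
Two independent streams: 2 × 3 = 6 buffered items at steady state.

6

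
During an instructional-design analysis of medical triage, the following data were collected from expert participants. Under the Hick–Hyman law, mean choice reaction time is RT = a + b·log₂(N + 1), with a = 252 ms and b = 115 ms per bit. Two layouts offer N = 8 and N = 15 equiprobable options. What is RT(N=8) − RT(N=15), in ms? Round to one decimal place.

-95.5

RT(8) = 252 + 115·log₂(9) = 252 + 115·3.1699 = 616.5385 ms.
RT(15) = 252 + 115·log₂(16) = 252 + 115·4.0000 = 712.0000 ms.
Difference = 616.5385 − 712.0000 = -95.4615 ≈ -95.5 ms.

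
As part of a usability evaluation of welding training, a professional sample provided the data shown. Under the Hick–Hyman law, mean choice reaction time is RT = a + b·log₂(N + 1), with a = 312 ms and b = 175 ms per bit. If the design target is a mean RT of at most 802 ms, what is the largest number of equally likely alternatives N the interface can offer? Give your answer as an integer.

5

Set 312 + 175·log₂(N + 1) ≤ 802.
log₂(N + 1) ≤ (802 − 312) / 175 = 2.8000.
N + 1 ≤ 2^2.8000 = 6.9644.
N ≤ 5.9644, so the largest integer N is 5.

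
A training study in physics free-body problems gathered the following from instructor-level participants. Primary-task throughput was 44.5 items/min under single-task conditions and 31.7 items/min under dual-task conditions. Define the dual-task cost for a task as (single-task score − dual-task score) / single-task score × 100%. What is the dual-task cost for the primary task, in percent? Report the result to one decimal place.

Cost = (44.5 − 31.7) / 44.5 × 100%
     = 12.8000 / 44.5 × 100% = 28.7640%.
≈ 28.8%.

28.8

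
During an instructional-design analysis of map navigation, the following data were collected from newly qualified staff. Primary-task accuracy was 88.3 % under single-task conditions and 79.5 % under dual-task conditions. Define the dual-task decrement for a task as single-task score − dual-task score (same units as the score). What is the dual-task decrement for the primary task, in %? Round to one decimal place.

8.8

Decrement = 88.3 − 79.5 = 8.8000 % ≈ 8.8 %.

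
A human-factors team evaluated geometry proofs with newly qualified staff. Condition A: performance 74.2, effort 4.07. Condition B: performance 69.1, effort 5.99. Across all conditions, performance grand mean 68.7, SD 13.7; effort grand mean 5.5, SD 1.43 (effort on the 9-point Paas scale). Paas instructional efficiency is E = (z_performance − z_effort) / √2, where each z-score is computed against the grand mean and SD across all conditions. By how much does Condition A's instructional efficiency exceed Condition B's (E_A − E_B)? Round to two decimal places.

1.21

Condition A: z_P = (74.2 − 68.7)/13.7 = 0.4015; z_E = (4.07 − 5.5)/1.43 = -1.0000; E_A = (0.4015 − (-1.0000))/√2 = 0.9910.
Condition B: z_P = (69.1 − 68.7)/13.7 = 0.0292; z_E = (5.99 − 5.5)/1.43 = 0.3427; E_B = (0.0292 − 0.3427)/√2 = -0.2217.
E_A − E_B = 0.9910 − (-0.2217) = 1.2127 ≈ 1.21.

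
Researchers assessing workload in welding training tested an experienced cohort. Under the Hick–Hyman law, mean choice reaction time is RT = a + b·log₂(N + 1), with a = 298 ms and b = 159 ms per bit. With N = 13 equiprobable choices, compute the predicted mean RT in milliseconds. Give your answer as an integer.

log₂(13 + 1) = log₂(14) = 3.8074.
RT = 298 + 159 × 3.8074 = 298 + 605.3766 = 903.3766 ms.
≈ 903 ms.

903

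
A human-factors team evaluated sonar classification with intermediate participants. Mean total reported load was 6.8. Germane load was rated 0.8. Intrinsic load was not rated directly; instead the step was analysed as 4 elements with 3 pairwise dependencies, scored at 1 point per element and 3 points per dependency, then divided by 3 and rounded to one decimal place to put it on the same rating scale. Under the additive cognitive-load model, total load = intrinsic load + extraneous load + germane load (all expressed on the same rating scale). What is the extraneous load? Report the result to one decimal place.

1.7

Intrinsic (element-interactivity): (4 × 1 + 3 × 3) / 3 = 13 / 3 = 4.3333 → 4.3.
extraneous load = total − intrinsic − germane
             = 6.8 − 4.3 − 0.8 = 1.7.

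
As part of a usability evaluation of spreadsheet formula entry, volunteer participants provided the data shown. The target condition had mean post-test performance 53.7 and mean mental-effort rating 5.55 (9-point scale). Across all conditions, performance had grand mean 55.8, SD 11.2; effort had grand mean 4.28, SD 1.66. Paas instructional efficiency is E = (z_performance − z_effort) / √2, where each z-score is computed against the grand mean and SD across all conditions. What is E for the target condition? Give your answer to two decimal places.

-0.67

z_performance = (53.7 − 55.8) / 11.2 = -2.1000 / 11.2 = -0.1875.
z_effort = (5.55 − 4.28) / 1.66 = 1.2700 / 1.66 = 0.7651.
z_P − z_E = -0.1875 − 0.7651 = -0.9526.
E = -0.9526 / √2 = -0.9526 / 1.41421 = -0.6736 ≈ -0.67.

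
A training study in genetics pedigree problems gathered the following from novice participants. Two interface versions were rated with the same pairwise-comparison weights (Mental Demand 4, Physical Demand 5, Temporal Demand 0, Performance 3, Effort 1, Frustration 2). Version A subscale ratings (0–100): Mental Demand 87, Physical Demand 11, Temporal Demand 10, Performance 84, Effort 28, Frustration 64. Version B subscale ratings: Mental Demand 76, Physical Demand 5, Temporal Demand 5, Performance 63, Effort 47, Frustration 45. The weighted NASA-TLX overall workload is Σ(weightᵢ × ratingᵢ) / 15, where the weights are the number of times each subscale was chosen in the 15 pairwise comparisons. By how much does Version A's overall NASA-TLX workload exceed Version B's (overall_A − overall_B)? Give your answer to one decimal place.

Version A weighted sum = 4·87 + 5·11 + 0·10 + 3·84 + 1·28 + 2·64 = 348 + 55 + 0 + 252 + 28 + 128 = 811; overall_A = 811/15 = 54.0667.
Version B weighted sum = 4·76 + 5·5 + 0·5 + 3·63 + 1·47 + 2·45 = 304 + 25 + 0 + 189 + 47 + 90 = 655; overall_B = 655/15 = 43.6667.
Difference = 54.0667 − 43.6667 = 10.4000 ≈ 10.4.

10.4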